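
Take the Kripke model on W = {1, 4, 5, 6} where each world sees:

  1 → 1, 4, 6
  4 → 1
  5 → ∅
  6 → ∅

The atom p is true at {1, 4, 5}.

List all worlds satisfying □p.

1: successors {1, 4, 6}; p there: 1:T, 4:T, 6:F. ✗
4: successors {1}; p there: 1:T. ✓
5: no successors, so □p holds vacuously. ✓
6: no successors, so □p holds vacuously. ✓

{4, 5, 6}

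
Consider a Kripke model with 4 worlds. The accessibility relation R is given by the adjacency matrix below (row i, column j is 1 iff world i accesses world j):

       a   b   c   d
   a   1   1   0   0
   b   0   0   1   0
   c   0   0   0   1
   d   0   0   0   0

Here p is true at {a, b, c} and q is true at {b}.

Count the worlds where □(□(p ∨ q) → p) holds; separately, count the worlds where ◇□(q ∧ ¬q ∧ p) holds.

For □(□(p ∨ q) → p):
a: successors {a, b}; □(p ∨ q) → p there: a:T, b:T. ✓
b: successors {c}; □(p ∨ q) → p there: c:T. ✓
c: successors {d}; □(p ∨ q) → p there: d:F. ✗
d: no successors, so □(□(p ∨ q) → p) holds vacuously. ✓
— 3 worlds.
For ◇□(q ∧ ¬q ∧ p):
a: successors {a, b}; □(q ∧ ¬q ∧ p) there: a:F, b:F. ✗
b: successors {c}; □(q ∧ ¬q ∧ p) there: c:F. ✗
c: successors {d}; □(q ∧ ¬q ∧ p) there: d:T. ✓
d: no successors, so ◇□(q ∧ ¬q ∧ p) fails. ✗
— 1 world.

3 and 1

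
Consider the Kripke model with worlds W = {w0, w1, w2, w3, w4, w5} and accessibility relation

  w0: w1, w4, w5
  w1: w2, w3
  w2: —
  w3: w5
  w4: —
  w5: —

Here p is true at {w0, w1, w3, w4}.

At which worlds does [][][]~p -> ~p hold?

{w2, w5}

w0: [][][]~p is T, ~p is F. ✗
w1: [][][]~p is T, ~p is F. ✗
w2: [][][]~p is T, ~p is T. ✓
w3: [][][]~p is T, ~p is F. ✗
w4: [][][]~p is T, ~p is F. ✗
w5: [][][]~p is T, ~p is T. ✓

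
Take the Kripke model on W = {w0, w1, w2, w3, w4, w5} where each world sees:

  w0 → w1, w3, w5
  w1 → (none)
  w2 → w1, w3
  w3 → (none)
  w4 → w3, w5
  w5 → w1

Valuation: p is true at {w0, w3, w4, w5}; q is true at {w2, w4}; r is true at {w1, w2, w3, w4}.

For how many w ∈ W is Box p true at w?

3

w0: successors {w1, w3, w5}; p there: w1:F, w3:T, w5:T. ✗
w1: no successors, so Box p holds vacuously. ✓
w2: successors {w1, w3}; p there: w1:F, w3:T. ✗
w3: no successors, so Box p holds vacuously. ✓
w4: successors {w3, w5}; p there: w3:T, w5:T. ✓
w5: successors {w1}; p there: w1:F. ✗
Satisfying worlds: {w1, w3, w4}.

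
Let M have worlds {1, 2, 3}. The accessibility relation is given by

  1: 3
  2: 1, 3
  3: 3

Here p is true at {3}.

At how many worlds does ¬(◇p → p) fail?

1: ◇p → p is F. ✓
2: ◇p → p is F. ✓
3: ◇p → p is T. ✗
Satisfying worlds: {1, 2}.
So ¬(◇p → p) fails at the other 1 world.

1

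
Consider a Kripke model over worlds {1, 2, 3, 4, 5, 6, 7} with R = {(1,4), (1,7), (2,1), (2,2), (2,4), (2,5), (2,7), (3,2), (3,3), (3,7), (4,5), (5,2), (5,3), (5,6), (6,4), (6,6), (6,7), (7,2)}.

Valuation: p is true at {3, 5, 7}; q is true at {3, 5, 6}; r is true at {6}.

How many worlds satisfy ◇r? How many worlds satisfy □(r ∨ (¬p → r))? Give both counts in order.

For ◇r:
1: successors {4, 7}; r there: 4:F, 7:F. ✗
2: successors {1, 2, 4, 5, 7}; r there: 1:F, 2:F, 4:F, 5:F, 7:F. ✗
3: successors {2, 3, 7}; r there: 2:F, 3:F, 7:F. ✗
4: successors {5}; r there: 5:F. ✗
5: successors {2, 3, 6}; r there: 2:F, 3:F, 6:T. ✓
6: successors {4, 6, 7}; r there: 4:F, 6:T, 7:F. ✓
7: successors {2}; r there: 2:F. ✗
— 2 worlds.
For □(r ∨ (¬p → r)):
1: successors {4, 7}; r ∨ (¬p → r) there: 4:F, 7:T. ✗
2: successors {1, 2, 4, 5, 7}; r ∨ (¬p → r) there: 1:F, 2:F, 4:F, 5:T, 7:T. ✗
3: successors {2, 3, 7}; r ∨ (¬p → r) there: 2:F, 3:T, 7:T. ✗
4: successors {5}; r ∨ (¬p → r) there: 5:T. ✓
5: successors {2, 3, 6}; r ∨ (¬p → r) there: 2:F, 3:T, 6:T. ✗
6: successors {4, 6, 7}; r ∨ (¬p → r) there: 4:F, 6:T, 7:T. ✗
7: successors {2}; r ∨ (¬p → r) there: 2:F. ✗
— 1 world.

2 and 1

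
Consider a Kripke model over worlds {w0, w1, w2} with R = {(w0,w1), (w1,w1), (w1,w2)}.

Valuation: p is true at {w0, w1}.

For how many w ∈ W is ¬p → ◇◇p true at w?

2

w0: ¬p is F, ◇◇p is T. ✓
w1: ¬p is F, ◇◇p is T. ✓
w2: ¬p is T, ◇◇p is F. ✗
Satisfying worlds: {w0, w1}.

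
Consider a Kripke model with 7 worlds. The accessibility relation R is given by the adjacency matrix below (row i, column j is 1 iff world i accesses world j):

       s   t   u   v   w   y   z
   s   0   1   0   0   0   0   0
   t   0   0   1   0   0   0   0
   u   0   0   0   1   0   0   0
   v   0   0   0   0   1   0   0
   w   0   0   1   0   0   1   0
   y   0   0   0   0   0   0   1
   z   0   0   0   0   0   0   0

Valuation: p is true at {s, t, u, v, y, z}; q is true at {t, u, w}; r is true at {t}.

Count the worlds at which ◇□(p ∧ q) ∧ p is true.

s: ◇□(p ∧ q) is T, p is T. ✓
t: ◇□(p ∧ q) is F, p is T. ✗
u: ◇□(p ∧ q) is F, p is T. ✗
v: ◇□(p ∧ q) is F, p is T. ✗
w: ◇□(p ∧ q) is F, p is F. ✗
y: ◇□(p ∧ q) is T, p is T. ✓
z: ◇□(p ∧ q) is F, p is T. ✗
Satisfying worlds: {s, y}.

2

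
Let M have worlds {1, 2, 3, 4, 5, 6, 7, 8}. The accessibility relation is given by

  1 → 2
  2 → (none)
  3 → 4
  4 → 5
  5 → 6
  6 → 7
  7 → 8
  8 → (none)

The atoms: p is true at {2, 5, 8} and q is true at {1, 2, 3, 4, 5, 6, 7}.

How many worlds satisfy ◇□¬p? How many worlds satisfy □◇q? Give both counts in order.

4 and 5

For ◇□¬p:
1: successors {2}; □¬p there: 2:T. ✓
2: no successors, so ◇□¬p fails. ✗
3: successors {4}; □¬p there: 4:F. ✗
4: successors {5}; □¬p there: 5:T. ✓
5: successors {6}; □¬p there: 6:T. ✓
6: successors {7}; □¬p there: 7:F. ✗
7: successors {8}; □¬p there: 8:T. ✓
8: no successors, so ◇□¬p fails. ✗
— 4 worlds.
For □◇q:
1: successors {2}; ◇q there: 2:F. ✗
2: no successors, so □◇q holds vacuously. ✓
3: successors {4}; ◇q there: 4:T. ✓
4: successors {5}; ◇q there: 5:T. ✓
5: successors {6}; ◇q there: 6:T. ✓
6: successors {7}; ◇q there: 7:F. ✗
7: successors {8}; ◇q there: 8:F. ✗
8: no successors, so □◇q holds vacuously. ✓
— 5 worlds.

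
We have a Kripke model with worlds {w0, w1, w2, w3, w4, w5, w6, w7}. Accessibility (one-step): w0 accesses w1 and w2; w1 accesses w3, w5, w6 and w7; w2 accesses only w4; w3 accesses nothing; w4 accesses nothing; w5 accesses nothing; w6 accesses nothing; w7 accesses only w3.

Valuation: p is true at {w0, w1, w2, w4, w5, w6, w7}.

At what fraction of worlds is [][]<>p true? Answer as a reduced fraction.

w0: successors {w1, w2}; []<>p there: w1:F, w2:F. ✗
w1: successors {w3, w5, w6, w7}; []<>p there: w3:T, w5:T, w6:T, w7:F. ✗
w2: successors {w4}; []<>p there: w4:T. ✓
w3: no successors, so [][]<>p holds vacuously. ✓
w4: no successors, so [][]<>p holds vacuously. ✓
w5: no successors, so [][]<>p holds vacuously. ✓
w6: no successors, so [][]<>p holds vacuously. ✓
w7: successors {w3}; []<>p there: w3:T. ✓
That's 6 of 8 worlds, so 6/8 = 3/4.

3/4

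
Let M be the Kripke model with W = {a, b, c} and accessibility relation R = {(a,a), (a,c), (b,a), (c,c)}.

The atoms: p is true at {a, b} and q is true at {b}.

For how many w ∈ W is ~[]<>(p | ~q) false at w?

a: []<>(p | ~q) is T. ✗
b: []<>(p | ~q) is T. ✗
c: []<>(p | ~q) is T. ✗
Satisfying worlds: ∅.
So ~[]<>(p | ~q) fails at the other 3 worlds.

3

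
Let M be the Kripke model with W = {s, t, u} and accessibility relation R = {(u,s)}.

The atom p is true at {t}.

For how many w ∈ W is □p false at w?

s: no successors, so □p holds vacuously. ✓
t: no successors, so □p holds vacuously. ✓
u: successors {s}; p there: s:F. ✗
Satisfying worlds: {s, t}.
So □p fails at the other 1 world.

1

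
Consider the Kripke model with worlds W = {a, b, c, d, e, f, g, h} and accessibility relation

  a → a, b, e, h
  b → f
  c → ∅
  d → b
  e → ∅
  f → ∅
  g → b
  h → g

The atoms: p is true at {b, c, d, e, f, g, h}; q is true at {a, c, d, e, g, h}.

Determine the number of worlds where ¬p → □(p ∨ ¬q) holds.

a: ¬p is T, □(p ∨ ¬q) is F. ✗
b: ¬p is F, □(p ∨ ¬q) is T. ✓
c: ¬p is F, □(p ∨ ¬q) is T. ✓
d: ¬p is F, □(p ∨ ¬q) is T. ✓
e: ¬p is F, □(p ∨ ¬q) is T. ✓
f: ¬p is F, □(p ∨ ¬q) is T. ✓
g: ¬p is F, □(p ∨ ¬q) is T. ✓
h: ¬p is F, □(p ∨ ¬q) is T. ✓
Satisfying worlds: {b, c, d, e, f, g, h}.

7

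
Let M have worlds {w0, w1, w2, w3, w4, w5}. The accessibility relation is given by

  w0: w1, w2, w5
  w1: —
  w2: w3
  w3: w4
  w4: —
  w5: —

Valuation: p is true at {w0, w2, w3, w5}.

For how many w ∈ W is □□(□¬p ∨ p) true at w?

6

w0: successors {w1, w2, w5}; □(□¬p ∨ p) there: w1:T, w2:T, w5:T. ✓
w1: no successors, so □□(□¬p ∨ p) holds vacuously. ✓
w2: successors {w3}; □(□¬p ∨ p) there: w3:T. ✓
w3: successors {w4}; □(□¬p ∨ p) there: w4:T. ✓
w4: no successors, so □□(□¬p ∨ p) holds vacuously. ✓
w5: no successors, so □□(□¬p ∨ p) holds vacuously. ✓
Satisfying worlds: {w0, w1, w2, w3, w4, w5}.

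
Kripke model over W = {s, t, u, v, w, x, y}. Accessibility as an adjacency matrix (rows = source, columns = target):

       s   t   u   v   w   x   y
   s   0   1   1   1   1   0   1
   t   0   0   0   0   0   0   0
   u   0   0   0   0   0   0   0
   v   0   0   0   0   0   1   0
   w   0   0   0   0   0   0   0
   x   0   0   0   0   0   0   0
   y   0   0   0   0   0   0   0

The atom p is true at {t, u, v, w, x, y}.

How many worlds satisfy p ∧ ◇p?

s: p is F, ◇p is T. ✗
t: p is T, ◇p is F. ✗
u: p is T, ◇p is F. ✗
v: p is T, ◇p is T. ✓
w: p is T, ◇p is F. ✗
x: p is T, ◇p is F. ✗
y: p is T, ◇p is F. ✗
Satisfying worlds: {v}.

1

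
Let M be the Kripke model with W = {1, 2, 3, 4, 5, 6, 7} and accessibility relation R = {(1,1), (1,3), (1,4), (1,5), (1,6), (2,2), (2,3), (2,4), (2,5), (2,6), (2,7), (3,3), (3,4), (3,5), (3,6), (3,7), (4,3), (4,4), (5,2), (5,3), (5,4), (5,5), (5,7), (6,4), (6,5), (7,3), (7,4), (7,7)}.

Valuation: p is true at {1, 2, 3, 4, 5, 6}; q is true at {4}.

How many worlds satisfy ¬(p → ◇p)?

1: p → ◇p is T. ✗
2: p → ◇p is T. ✗
3: p → ◇p is T. ✗
4: p → ◇p is T. ✗
5: p → ◇p is T. ✗
6: p → ◇p is T. ✗
7: p → ◇p is T. ✗
Satisfying worlds: ∅.

0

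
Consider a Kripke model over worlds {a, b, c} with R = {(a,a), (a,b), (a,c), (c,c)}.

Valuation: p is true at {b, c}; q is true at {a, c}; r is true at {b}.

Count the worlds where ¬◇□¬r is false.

a: ◇□¬r is T. ✗
b: ◇□¬r is F. ✓
c: ◇□¬r is T. ✗
Satisfying worlds: {b}.
So ¬◇□¬r fails at the other 2 worlds.

2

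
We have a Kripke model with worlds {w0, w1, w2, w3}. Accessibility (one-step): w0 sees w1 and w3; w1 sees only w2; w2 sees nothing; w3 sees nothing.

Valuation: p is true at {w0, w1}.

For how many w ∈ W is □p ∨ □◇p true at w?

w0: □p is F, □◇p is F. ✗
w1: □p is F, □◇p is F. ✗
w2: □p is T, □◇p is T. ✓
w3: □p is T, □◇p is T. ✓
Satisfying worlds: {w2, w3}.

2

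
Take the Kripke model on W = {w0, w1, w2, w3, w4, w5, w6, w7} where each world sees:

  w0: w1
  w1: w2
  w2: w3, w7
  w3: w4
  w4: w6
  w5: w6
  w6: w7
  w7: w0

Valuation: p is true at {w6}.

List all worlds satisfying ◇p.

w0: successors {w1}; p there: w1:F. ✗
w1: successors {w2}; p there: w2:F. ✗
w2: successors {w3, w7}; p there: w3:F, w7:F. ✗
w3: successors {w4}; p there: w4:F. ✗
w4: successors {w6}; p there: w6:T. ✓
w5: successors {w6}; p there: w6:T. ✓
w6: successors {w7}; p there: w7:F. ✗
w7: successors {w0}; p there: w0:F. ✗

{w4, w5}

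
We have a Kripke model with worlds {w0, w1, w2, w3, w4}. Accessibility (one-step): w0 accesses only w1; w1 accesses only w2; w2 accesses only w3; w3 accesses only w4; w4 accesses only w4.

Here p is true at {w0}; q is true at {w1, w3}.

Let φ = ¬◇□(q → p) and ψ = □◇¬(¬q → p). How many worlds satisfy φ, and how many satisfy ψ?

For ¬◇□(q → p):
w0: ◇□(q → p) is T. ✗
w1: ◇□(q → p) is F. ✓
w2: ◇□(q → p) is T. ✗
w3: ◇□(q → p) is T. ✗
w4: ◇□(q → p) is T. ✗
— 1 world.
For □◇¬(¬q → p):
w0: successors {w1}; ◇¬(¬q → p) there: w1:T. ✓
w1: successors {w2}; ◇¬(¬q → p) there: w2:F. ✗
w2: successors {w3}; ◇¬(¬q → p) there: w3:T. ✓
w3: successors {w4}; ◇¬(¬q → p) there: w4:T. ✓
w4: successors {w4}; ◇¬(¬q → p) there: w4:T. ✓
— 4 worlds.

1 and 4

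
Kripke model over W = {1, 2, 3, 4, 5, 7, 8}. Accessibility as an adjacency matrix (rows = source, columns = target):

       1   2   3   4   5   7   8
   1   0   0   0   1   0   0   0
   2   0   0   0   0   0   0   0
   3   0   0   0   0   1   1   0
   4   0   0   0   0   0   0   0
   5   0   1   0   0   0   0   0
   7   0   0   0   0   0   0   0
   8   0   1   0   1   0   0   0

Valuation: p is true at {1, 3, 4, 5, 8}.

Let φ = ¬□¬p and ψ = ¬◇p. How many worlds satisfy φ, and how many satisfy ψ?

For ¬□¬p:
1: □¬p is F. ✓
2: □¬p is T. ✗
3: □¬p is F. ✓
4: □¬p is T. ✗
5: □¬p is T. ✗
7: □¬p is T. ✗
8: □¬p is F. ✓
— 3 worlds.
For ¬◇p:
1: ◇p is T. ✗
2: ◇p is F. ✓
3: ◇p is T. ✗
4: ◇p is F. ✓
5: ◇p is F. ✓
7: ◇p is F. ✓
8: ◇p is T. ✗
— 4 worlds.

3 and 4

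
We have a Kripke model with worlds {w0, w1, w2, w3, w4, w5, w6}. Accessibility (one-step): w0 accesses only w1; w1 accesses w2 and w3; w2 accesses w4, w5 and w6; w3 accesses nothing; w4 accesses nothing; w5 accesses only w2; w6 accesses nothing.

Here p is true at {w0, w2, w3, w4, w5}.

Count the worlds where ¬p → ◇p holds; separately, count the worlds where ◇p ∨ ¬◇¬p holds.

For ¬p → ◇p:
w0: ¬p is F, ◇p is F. ✓
w1: ¬p is T, ◇p is T. ✓
w2: ¬p is F, ◇p is T. ✓
w3: ¬p is F, ◇p is F. ✓
w4: ¬p is F, ◇p is F. ✓
w5: ¬p is F, ◇p is T. ✓
w6: ¬p is T, ◇p is F. ✗
— 6 worlds.
For ◇p ∨ ¬◇¬p:
w0: ◇p is F, ¬◇¬p is F. ✗
w1: ◇p is T, ¬◇¬p is T. ✓
w2: ◇p is T, ¬◇¬p is F. ✓
w3: ◇p is F, ¬◇¬p is T. ✓
w4: ◇p is F, ¬◇¬p is T. ✓
w5: ◇p is T, ¬◇¬p is T. ✓
w6: ◇p is F, ¬◇¬p is T. ✓
— 6 worlds.

6 and 6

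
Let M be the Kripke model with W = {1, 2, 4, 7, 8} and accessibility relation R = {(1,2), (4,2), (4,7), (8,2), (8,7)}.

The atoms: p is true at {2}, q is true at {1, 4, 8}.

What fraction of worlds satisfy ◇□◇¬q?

1: successors {2}; □◇¬q there: 2:T. ✓
2: no successors, so ◇□◇¬q fails. ✗
4: successors {2, 7}; □◇¬q there: 2:T, 7:T. ✓
7: no successors, so ◇□◇¬q fails. ✗
8: successors {2, 7}; □◇¬q there: 2:T, 7:T. ✓
That's 3 of 5 worlds, so 3/5.

3/5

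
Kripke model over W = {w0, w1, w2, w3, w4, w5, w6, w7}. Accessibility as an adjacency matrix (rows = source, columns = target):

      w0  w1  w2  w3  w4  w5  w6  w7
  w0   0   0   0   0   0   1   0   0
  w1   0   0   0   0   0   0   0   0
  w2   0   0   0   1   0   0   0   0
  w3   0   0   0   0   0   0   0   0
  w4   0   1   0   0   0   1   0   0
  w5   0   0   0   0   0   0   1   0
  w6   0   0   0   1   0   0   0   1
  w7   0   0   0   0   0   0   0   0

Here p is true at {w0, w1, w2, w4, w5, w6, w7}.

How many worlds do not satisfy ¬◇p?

w0: ◇p is T. ✗
w1: ◇p is F. ✓
w2: ◇p is F. ✓
w3: ◇p is F. ✓
w4: ◇p is T. ✗
w5: ◇p is T. ✗
w6: ◇p is T. ✗
w7: ◇p is F. ✓
Satisfying worlds: {w1, w2, w3, w7}.
So ¬◇p fails at the other 4 worlds.

4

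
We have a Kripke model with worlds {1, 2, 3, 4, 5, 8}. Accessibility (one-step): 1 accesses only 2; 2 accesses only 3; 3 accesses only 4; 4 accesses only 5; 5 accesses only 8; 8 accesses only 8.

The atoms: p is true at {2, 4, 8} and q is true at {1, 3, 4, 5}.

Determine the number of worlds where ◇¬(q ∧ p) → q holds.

4

1: ◇¬(q ∧ p) is T, q is T. ✓
2: ◇¬(q ∧ p) is T, q is F. ✗
3: ◇¬(q ∧ p) is F, q is T. ✓
4: ◇¬(q ∧ p) is T, q is T. ✓
5: ◇¬(q ∧ p) is T, q is T. ✓
8: ◇¬(q ∧ p) is T, q is F. ✗
Satisfying worlds: {1, 3, 4, 5}.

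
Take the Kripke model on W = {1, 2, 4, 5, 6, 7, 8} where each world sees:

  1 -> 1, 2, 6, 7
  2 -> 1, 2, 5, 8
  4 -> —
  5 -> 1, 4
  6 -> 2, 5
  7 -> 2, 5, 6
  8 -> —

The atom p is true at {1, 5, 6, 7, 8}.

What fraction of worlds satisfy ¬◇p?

1: ◇p is T. ✗
2: ◇p is T. ✗
4: ◇p is F. ✓
5: ◇p is T. ✗
6: ◇p is T. ✗
7: ◇p is T. ✗
8: ◇p is F. ✓
That's 2 of 7 worlds, so 2/7.

2/7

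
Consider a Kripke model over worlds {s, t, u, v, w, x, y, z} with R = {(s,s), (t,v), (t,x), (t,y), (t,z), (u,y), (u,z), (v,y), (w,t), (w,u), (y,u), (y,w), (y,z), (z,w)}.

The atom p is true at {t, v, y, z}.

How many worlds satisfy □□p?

s: successors {s}; □p there: s:F. ✗
t: successors {v, x, y, z}; □p there: v:T, x:T, y:F, z:F. ✗
u: successors {y, z}; □p there: y:F, z:F. ✗
v: successors {y}; □p there: y:F. ✗
w: successors {t, u}; □p there: t:F, u:T. ✗
x: no successors, so □□p holds vacuously. ✓
y: successors {u, w, z}; □p there: u:T, w:F, z:F. ✗
z: successors {w}; □p there: w:F. ✗
Satisfying worlds: {x}.

1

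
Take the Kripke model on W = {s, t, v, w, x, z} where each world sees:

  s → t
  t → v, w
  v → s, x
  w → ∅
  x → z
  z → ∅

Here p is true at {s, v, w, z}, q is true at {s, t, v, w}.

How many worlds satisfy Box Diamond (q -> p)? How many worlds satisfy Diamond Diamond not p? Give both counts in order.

For Box Diamond (q -> p):
s: successors {t}; Diamond (q -> p) there: t:T. ✓
t: successors {v, w}; Diamond (q -> p) there: v:T, w:F. ✗
v: successors {s, x}; Diamond (q -> p) there: s:F, x:T. ✗
w: no successors, so Box Diamond (q -> p) holds vacuously. ✓
x: successors {z}; Diamond (q -> p) there: z:F. ✗
z: no successors, so Box Diamond (q -> p) holds vacuously. ✓
— 3 worlds.
For Diamond Diamond not p:
s: successors {t}; Diamond not p there: t:F. ✗
t: successors {v, w}; Diamond not p there: v:T, w:F. ✓
v: successors {s, x}; Diamond not p there: s:T, x:F. ✓
w: no successors, so Diamond Diamond not p fails. ✗
x: successors {z}; Diamond not p there: z:F. ✗
z: no successors, so Diamond Diamond not p fails. ✗
— 2 worlds.

3 and 2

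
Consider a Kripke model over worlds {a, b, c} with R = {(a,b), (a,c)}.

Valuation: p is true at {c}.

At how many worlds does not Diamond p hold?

a: Diamond p is T. ✗
b: Diamond p is F. ✓
c: Diamond p is F. ✓
Satisfying worlds: {b, c}.

2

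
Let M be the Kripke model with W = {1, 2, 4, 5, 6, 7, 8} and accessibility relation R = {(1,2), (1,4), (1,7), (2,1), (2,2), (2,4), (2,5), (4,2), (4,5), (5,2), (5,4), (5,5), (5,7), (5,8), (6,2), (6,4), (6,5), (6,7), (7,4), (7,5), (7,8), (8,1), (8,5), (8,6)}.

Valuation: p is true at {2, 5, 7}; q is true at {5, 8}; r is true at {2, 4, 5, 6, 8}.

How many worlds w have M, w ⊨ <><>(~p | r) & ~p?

1: <><>(~p | r) is T, ~p is T. ✓
2: <><>(~p | r) is T, ~p is F. ✗
4: <><>(~p | r) is T, ~p is T. ✓
5: <><>(~p | r) is T, ~p is F. ✗
6: <><>(~p | r) is T, ~p is T. ✓
7: <><>(~p | r) is T, ~p is F. ✗
8: <><>(~p | r) is T, ~p is T. ✓
Satisfying worlds: {1, 4, 6, 8}.

4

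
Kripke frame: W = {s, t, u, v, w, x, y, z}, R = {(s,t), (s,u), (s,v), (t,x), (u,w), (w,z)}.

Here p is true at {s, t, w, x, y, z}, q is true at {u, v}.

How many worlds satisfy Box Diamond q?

s: successors {t, u, v}; Diamond q there: t:F, u:F, v:F. ✗
t: successors {x}; Diamond q there: x:F. ✗
u: successors {w}; Diamond q there: w:F. ✗
v: no successors, so Box Diamond q holds vacuously. ✓
w: successors {z}; Diamond q there: z:F. ✗
x: no successors, so Box Diamond q holds vacuously. ✓
y: no successors, so Box Diamond q holds vacuously. ✓
z: no successors, so Box Diamond q holds vacuously. ✓
Satisfying worlds: {v, x, y, z}.

4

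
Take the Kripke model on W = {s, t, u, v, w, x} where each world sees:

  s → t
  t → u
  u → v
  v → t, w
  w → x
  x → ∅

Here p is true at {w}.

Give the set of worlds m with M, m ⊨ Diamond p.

{v}

s: successors {t}; p there: t:F. ✗
t: successors {u}; p there: u:F. ✗
u: successors {v}; p there: v:F. ✗
v: successors {t, w}; p there: t:F, w:T. ✓
w: successors {x}; p there: x:F. ✗
x: no successors, so Diamond p fails. ✗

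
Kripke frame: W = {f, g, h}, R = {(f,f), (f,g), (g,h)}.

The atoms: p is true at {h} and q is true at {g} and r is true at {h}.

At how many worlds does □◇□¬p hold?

f: successors {f, g}; ◇□¬p there: f:T, g:T. ✓
g: successors {h}; ◇□¬p there: h:F. ✗
h: no successors, so □◇□¬p holds vacuously. ✓
Satisfying worlds: {f, h}.

2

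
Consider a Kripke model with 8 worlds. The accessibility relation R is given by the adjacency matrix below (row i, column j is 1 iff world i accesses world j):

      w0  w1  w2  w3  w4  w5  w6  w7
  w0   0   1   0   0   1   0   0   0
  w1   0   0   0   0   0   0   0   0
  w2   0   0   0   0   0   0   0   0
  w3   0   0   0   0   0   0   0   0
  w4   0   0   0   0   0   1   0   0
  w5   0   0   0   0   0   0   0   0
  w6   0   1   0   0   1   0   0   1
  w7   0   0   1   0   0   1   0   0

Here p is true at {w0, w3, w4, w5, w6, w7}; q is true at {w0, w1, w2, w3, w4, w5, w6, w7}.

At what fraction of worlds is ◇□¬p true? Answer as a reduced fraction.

1/2

w0: successors {w1, w4}; □¬p there: w1:T, w4:F. ✓
w1: no successors, so ◇□¬p fails. ✗
w2: no successors, so ◇□¬p fails. ✗
w3: no successors, so ◇□¬p fails. ✗
w4: successors {w5}; □¬p there: w5:T. ✓
w5: no successors, so ◇□¬p fails. ✗
w6: successors {w1, w4, w7}; □¬p there: w1:T, w4:F, w7:F. ✓
w7: successors {w2, w5}; □¬p there: w2:T, w5:T. ✓
That's 4 of 8 worlds, so 4/8 = 1/2.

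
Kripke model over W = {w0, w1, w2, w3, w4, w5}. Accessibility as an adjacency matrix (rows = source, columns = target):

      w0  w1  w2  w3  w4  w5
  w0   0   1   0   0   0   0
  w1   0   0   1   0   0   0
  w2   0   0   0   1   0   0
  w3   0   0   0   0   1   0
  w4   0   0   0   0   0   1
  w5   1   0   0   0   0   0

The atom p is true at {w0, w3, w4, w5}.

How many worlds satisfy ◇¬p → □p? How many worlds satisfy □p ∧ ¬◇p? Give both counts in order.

4 and 0

For ◇¬p → □p:
w0: ◇¬p is T, □p is F. ✗
w1: ◇¬p is T, □p is F. ✗
w2: ◇¬p is F, □p is T. ✓
w3: ◇¬p is F, □p is T. ✓
w4: ◇¬p is F, □p is T. ✓
w5: ◇¬p is F, □p is T. ✓
— 4 worlds.
For □p ∧ ¬◇p:
w0: □p is F, ¬◇p is T. ✗
w1: □p is F, ¬◇p is T. ✗
w2: □p is T, ¬◇p is F. ✗
w3: □p is T, ¬◇p is F. ✗
w4: □p is T, ¬◇p is F. ✗
w5: □p is T, ¬◇p is F. ✗
— 0 worlds.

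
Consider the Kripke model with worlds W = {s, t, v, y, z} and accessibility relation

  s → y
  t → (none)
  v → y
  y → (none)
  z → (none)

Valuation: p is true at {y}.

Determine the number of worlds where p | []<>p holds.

s: p is F, []<>p is F. ✗
t: p is F, []<>p is T. ✓
v: p is F, []<>p is F. ✗
y: p is T, []<>p is T. ✓
z: p is F, []<>p is T. ✓
Satisfying worlds: {t, y, z}.

3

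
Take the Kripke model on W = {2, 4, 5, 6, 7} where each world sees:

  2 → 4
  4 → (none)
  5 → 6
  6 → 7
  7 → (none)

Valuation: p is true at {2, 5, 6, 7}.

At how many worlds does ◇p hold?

2: successors {4}; p there: 4:F. ✗
4: no successors, so ◇p fails. ✗
5: successors {6}; p there: 6:T. ✓
6: successors {7}; p there: 7:T. ✓
7: no successors, so ◇p fails. ✗
Satisfying worlds: {5, 6}.

2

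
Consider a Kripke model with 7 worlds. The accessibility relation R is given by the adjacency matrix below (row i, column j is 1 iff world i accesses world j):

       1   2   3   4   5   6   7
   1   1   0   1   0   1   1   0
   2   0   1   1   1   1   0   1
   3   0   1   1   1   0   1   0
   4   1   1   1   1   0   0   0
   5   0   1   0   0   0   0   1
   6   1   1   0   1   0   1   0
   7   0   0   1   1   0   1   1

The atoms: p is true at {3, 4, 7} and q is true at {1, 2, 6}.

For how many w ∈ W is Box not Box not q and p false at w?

4

1: Box not Box not q is T, p is F. ✗
2: Box not Box not q is T, p is F. ✗
3: Box not Box not q is T, p is T. ✓
4: Box not Box not q is T, p is T. ✓
5: Box not Box not q is T, p is F. ✗
6: Box not Box not q is T, p is F. ✗
7: Box not Box not q is T, p is T. ✓
Satisfying worlds: {3, 4, 7}.
So Box not Box not q and p fails at the other 4 worlds.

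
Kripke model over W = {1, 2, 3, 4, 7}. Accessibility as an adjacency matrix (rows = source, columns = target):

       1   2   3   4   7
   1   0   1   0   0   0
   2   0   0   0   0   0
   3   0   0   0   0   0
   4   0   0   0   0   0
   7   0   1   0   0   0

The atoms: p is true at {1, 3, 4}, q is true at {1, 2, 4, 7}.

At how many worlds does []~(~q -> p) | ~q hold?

1: []~(~q -> p) is F, ~q is F. ✗
2: []~(~q -> p) is T, ~q is F. ✓
3: []~(~q -> p) is T, ~q is T. ✓
4: []~(~q -> p) is T, ~q is F. ✓
7: []~(~q -> p) is F, ~q is F. ✗
Satisfying worlds: {2, 3, 4}.

3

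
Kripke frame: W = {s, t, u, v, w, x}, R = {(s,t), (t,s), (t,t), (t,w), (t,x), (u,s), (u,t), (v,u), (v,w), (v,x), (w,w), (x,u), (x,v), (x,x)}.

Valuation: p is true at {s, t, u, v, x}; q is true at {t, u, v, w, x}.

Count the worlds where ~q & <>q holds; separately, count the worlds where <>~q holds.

For ~q & <>q:
s: ~q is T, <>q is T. ✓
t: ~q is F, <>q is T. ✗
u: ~q is F, <>q is T. ✗
v: ~q is F, <>q is T. ✗
w: ~q is F, <>q is T. ✗
x: ~q is F, <>q is T. ✗
— 1 world.
For <>~q:
s: successors {t}; ~q there: t:F. ✗
t: successors {s, t, w, x}; ~q there: s:T, t:F, w:F, x:F. ✓
u: successors {s, t}; ~q there: s:T, t:F. ✓
v: successors {u, w, x}; ~q there: u:F, w:F, x:F. ✗
w: successors {w}; ~q there: w:F. ✗
x: successors {u, v, x}; ~q there: u:F, v:F, x:F. ✗
— 2 worlds.

1 and 2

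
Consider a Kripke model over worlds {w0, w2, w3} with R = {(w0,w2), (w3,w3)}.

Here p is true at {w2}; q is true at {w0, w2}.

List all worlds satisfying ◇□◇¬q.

{w0, w3}

w0: successors {w2}; □◇¬q there: w2:T. ✓
w2: no successors, so ◇□◇¬q fails. ✗
w3: successors {w3}; □◇¬q there: w3:T. ✓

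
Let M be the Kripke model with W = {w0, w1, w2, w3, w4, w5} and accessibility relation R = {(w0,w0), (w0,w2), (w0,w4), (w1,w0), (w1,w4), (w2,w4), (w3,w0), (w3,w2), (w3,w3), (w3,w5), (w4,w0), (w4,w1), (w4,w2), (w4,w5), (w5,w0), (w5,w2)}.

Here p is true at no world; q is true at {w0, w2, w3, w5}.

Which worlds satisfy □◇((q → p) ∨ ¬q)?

{w0, w1, w2, w5}

w0: successors {w0, w2, w4}; ◇((q → p) ∨ ¬q) there: w0:T, w2:T, w4:T. ✓
w1: successors {w0, w4}; ◇((q → p) ∨ ¬q) there: w0:T, w4:T. ✓
w2: successors {w4}; ◇((q → p) ∨ ¬q) there: w4:T. ✓
w3: successors {w0, w2, w3, w5}; ◇((q → p) ∨ ¬q) there: w0:T, w2:T, w3:F, w5:F. ✗
w4: successors {w0, w1, w2, w5}; ◇((q → p) ∨ ¬q) there: w0:T, w1:T, w2:T, w5:F. ✗
w5: successors {w0, w2}; ◇((q → p) ∨ ¬q) there: w0:T, w2:T. ✓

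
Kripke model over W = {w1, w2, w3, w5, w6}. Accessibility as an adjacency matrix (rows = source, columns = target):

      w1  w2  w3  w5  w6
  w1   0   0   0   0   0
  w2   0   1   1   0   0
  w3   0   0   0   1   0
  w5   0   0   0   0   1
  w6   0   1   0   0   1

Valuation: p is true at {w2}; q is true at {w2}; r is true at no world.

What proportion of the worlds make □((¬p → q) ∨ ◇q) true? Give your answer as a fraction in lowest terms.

w1: no successors, so □((¬p → q) ∨ ◇q) holds vacuously. ✓
w2: successors {w2, w3}; (¬p → q) ∨ ◇q there: w2:T, w3:F. ✗
w3: successors {w5}; (¬p → q) ∨ ◇q there: w5:F. ✗
w5: successors {w6}; (¬p → q) ∨ ◇q there: w6:T. ✓
w6: successors {w2, w6}; (¬p → q) ∨ ◇q there: w2:T, w6:T. ✓
That's 3 of 5 worlds, so 3/5.

3/5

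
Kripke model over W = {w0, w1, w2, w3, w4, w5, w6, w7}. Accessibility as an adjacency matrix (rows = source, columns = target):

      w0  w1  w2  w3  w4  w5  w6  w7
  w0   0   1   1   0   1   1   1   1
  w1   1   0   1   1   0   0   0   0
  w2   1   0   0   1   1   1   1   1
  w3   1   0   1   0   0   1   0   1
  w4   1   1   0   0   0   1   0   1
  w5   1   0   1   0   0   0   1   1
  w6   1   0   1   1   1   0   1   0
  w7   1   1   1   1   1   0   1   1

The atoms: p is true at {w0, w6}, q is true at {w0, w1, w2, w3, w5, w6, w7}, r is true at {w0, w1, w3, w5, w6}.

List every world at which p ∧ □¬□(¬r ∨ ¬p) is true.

w0: p is T, □¬□(¬r ∨ ¬p) is T. ✓
w1: p is F, □¬□(¬r ∨ ¬p) is T. ✗
w2: p is F, □¬□(¬r ∨ ¬p) is T. ✗
w3: p is F, □¬□(¬r ∨ ¬p) is T. ✗
w4: p is F, □¬□(¬r ∨ ¬p) is T. ✗
w5: p is F, □¬□(¬r ∨ ¬p) is T. ✗
w6: p is T, □¬□(¬r ∨ ¬p) is T. ✓
w7: p is F, □¬□(¬r ∨ ¬p) is T. ✗

{w0, w6}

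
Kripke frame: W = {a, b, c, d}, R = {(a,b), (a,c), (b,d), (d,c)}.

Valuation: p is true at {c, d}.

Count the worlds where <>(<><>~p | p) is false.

a: successors {b, c}; <><>~p | p there: b:F, c:T. ✓
b: successors {d}; <><>~p | p there: d:T. ✓
c: no successors, so <>(<><>~p | p) fails. ✗
d: successors {c}; <><>~p | p there: c:T. ✓
Satisfying worlds: {a, b, d}.
So <>(<><>~p | p) fails at the other 1 world.

1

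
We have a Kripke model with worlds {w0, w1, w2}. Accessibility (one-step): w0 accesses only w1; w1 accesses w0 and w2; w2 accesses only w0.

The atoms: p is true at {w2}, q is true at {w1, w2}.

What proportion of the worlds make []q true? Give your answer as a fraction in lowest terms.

w0: successors {w1}; q there: w1:T. ✓
w1: successors {w0, w2}; q there: w0:F, w2:T. ✗
w2: successors {w0}; q there: w0:F. ✗
That's 1 of 3 worlds, so 1/3.

1/3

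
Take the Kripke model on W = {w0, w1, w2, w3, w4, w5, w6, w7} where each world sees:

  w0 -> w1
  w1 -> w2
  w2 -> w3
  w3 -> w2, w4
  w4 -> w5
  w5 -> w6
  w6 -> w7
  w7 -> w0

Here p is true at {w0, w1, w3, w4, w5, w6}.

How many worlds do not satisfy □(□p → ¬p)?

w0: successors {w1}; □p → ¬p there: w1:T. ✓
w1: successors {w2}; □p → ¬p there: w2:T. ✓
w2: successors {w3}; □p → ¬p there: w3:T. ✓
w3: successors {w2, w4}; □p → ¬p there: w2:T, w4:F. ✗
w4: successors {w5}; □p → ¬p there: w5:F. ✗
w5: successors {w6}; □p → ¬p there: w6:T. ✓
w6: successors {w7}; □p → ¬p there: w7:T. ✓
w7: successors {w0}; □p → ¬p there: w0:F. ✗
Satisfying worlds: {w0, w1, w2, w5, w6}.
So □(□p → ¬p) fails at the other 3 worlds.

3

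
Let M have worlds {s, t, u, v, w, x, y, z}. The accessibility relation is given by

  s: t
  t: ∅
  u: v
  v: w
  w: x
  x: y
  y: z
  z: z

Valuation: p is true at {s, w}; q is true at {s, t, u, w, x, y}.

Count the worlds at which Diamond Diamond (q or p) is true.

s: successors {t}; Diamond (q or p) there: t:F. ✗
t: no successors, so Diamond Diamond (q or p) fails. ✗
u: successors {v}; Diamond (q or p) there: v:T. ✓
v: successors {w}; Diamond (q or p) there: w:T. ✓
w: successors {x}; Diamond (q or p) there: x:T. ✓
x: successors {y}; Diamond (q or p) there: y:F. ✗
y: successors {z}; Diamond (q or p) there: z:F. ✗
z: successors {z}; Diamond (q or p) there: z:F. ✗
Satisfying worlds: {u, v, w}.

3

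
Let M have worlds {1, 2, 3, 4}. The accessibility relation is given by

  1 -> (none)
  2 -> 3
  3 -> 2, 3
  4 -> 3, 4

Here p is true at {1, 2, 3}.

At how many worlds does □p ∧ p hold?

3

1: □p is T, p is T. ✓
2: □p is T, p is T. ✓
3: □p is T, p is T. ✓
4: □p is F, p is F. ✗
Satisfying worlds: {1, 2, 3}.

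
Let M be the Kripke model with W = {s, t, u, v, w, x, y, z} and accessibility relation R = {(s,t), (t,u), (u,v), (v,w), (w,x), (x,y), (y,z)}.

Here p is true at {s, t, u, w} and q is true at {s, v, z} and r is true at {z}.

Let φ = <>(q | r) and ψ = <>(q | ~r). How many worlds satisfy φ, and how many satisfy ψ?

2 and 7

For <>(q | r):
s: successors {t}; q | r there: t:F. ✗
t: successors {u}; q | r there: u:F. ✗
u: successors {v}; q | r there: v:T. ✓
v: successors {w}; q | r there: w:F. ✗
w: successors {x}; q | r there: x:F. ✗
x: successors {y}; q | r there: y:F. ✗
y: successors {z}; q | r there: z:T. ✓
z: no successors, so <>(q | r) fails. ✗
— 2 worlds.
For <>(q | ~r):
s: successors {t}; q | ~r there: t:T. ✓
t: successors {u}; q | ~r there: u:T. ✓
u: successors {v}; q | ~r there: v:T. ✓
v: successors {w}; q | ~r there: w:T. ✓
w: successors {x}; q | ~r there: x:T. ✓
x: successors {y}; q | ~r there: y:T. ✓
y: successors {z}; q | ~r there: z:T. ✓
z: no successors, so <>(q | ~r) fails. ✗
— 7 worlds.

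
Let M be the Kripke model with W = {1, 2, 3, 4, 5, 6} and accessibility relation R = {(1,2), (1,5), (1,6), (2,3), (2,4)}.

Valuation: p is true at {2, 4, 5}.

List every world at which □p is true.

1: successors {2, 5, 6}; p there: 2:T, 5:T, 6:F. ✗
2: successors {3, 4}; p there: 3:F, 4:T. ✗
3: no successors, so □p holds vacuously. ✓
4: no successors, so □p holds vacuously. ✓
5: no successors, so □p holds vacuously. ✓
6: no successors, so □p holds vacuously. ✓

{3, 4, 5, 6}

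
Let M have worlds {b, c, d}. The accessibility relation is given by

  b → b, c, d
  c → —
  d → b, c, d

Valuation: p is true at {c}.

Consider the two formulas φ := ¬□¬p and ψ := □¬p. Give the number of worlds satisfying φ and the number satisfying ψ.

For ¬□¬p:
b: □¬p is F. ✓
c: □¬p is T. ✗
d: □¬p is F. ✓
— 2 worlds.
For □¬p:
b: successors {b, c, d}; ¬p there: b:T, c:F, d:T. ✗
c: no successors, so □¬p holds vacuously. ✓
d: successors {b, c, d}; ¬p there: b:T, c:F, d:T. ✗
— 1 world.

2 and 1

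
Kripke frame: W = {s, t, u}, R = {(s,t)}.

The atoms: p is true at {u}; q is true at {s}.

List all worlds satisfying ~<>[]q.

{t, u}

s: <>[]q is T. ✗
t: <>[]q is F. ✓
u: <>[]q is F. ✓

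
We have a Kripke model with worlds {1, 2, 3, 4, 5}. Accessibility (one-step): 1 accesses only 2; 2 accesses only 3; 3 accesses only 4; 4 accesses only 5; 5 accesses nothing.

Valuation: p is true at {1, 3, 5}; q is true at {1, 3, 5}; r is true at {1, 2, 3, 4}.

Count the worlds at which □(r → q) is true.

3

1: successors {2}; r → q there: 2:F. ✗
2: successors {3}; r → q there: 3:T. ✓
3: successors {4}; r → q there: 4:F. ✗
4: successors {5}; r → q there: 5:T. ✓
5: no successors, so □(r → q) holds vacuously. ✓
Satisfying worlds: {2, 4, 5}.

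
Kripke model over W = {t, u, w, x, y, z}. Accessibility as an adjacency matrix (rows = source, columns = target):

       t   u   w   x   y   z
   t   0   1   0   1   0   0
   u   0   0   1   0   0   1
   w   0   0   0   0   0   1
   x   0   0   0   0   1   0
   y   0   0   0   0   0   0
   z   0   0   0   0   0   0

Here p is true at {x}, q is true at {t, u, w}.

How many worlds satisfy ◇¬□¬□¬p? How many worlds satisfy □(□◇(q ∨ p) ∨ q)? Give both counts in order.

2 and 5

For ◇¬□¬□¬p:
t: successors {u, x}; ¬□¬□¬p there: u:T, x:T. ✓
u: successors {w, z}; ¬□¬□¬p there: w:T, z:F. ✓
w: successors {z}; ¬□¬□¬p there: z:F. ✗
x: successors {y}; ¬□¬□¬p there: y:F. ✗
y: no successors, so ◇¬□¬□¬p fails. ✗
z: no successors, so ◇¬□¬□¬p fails. ✗
— 2 worlds.
For □(□◇(q ∨ p) ∨ q):
t: successors {u, x}; □◇(q ∨ p) ∨ q there: u:T, x:F. ✗
u: successors {w, z}; □◇(q ∨ p) ∨ q there: w:T, z:T. ✓
w: successors {z}; □◇(q ∨ p) ∨ q there: z:T. ✓
x: successors {y}; □◇(q ∨ p) ∨ q there: y:T. ✓
y: no successors, so □(□◇(q ∨ p) ∨ q) holds vacuously. ✓
z: no successors, so □(□◇(q ∨ p) ∨ q) holds vacuously. ✓
— 5 worlds.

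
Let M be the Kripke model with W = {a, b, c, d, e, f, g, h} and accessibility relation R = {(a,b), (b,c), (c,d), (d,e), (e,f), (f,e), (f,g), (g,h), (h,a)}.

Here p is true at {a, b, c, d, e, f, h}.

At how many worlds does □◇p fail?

0

a: successors {b}; ◇p there: b:T. ✓
b: successors {c}; ◇p there: c:T. ✓
c: successors {d}; ◇p there: d:T. ✓
d: successors {e}; ◇p there: e:T. ✓
e: successors {f}; ◇p there: f:T. ✓
f: successors {e, g}; ◇p there: e:T, g:T. ✓
g: successors {h}; ◇p there: h:T. ✓
h: successors {a}; ◇p there: a:T. ✓
Satisfying worlds: {a, b, c, d, e, f, g, h}.
So □◇p fails at the other 0 worlds.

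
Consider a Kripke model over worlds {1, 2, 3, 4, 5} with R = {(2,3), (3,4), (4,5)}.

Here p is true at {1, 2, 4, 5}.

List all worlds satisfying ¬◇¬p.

{1, 3, 4, 5}

1: ◇¬p is F. ✓
2: ◇¬p is T. ✗
3: ◇¬p is F. ✓
4: ◇¬p is F. ✓
5: ◇¬p is F. ✓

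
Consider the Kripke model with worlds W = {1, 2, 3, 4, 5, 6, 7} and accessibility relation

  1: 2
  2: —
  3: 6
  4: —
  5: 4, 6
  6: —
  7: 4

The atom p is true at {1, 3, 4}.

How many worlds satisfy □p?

4

1: successors {2}; p there: 2:F. ✗
2: no successors, so □p holds vacuously. ✓
3: successors {6}; p there: 6:F. ✗
4: no successors, so □p holds vacuously. ✓
5: successors {4, 6}; p there: 4:T, 6:F. ✗
6: no successors, so □p holds vacuously. ✓
7: successors {4}; p there: 4:T. ✓
Satisfying worlds: {2, 4, 6, 7}.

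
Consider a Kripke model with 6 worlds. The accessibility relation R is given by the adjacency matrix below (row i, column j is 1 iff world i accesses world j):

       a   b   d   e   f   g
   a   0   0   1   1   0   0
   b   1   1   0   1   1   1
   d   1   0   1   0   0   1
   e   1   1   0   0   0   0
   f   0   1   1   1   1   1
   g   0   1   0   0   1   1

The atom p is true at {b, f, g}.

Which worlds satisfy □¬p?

a: successors {d, e}; ¬p there: d:T, e:T. ✓
b: successors {a, b, e, f, g}; ¬p there: a:T, b:F, e:T, f:F, g:F. ✗
d: successors {a, d, g}; ¬p there: a:T, d:T, g:F. ✗
e: successors {a, b}; ¬p there: a:T, b:F. ✗
f: successors {b, d, e, f, g}; ¬p there: b:F, d:T, e:T, f:F, g:F. ✗
g: successors {b, f, g}; ¬p there: b:F, f:F, g:F. ✗

{a}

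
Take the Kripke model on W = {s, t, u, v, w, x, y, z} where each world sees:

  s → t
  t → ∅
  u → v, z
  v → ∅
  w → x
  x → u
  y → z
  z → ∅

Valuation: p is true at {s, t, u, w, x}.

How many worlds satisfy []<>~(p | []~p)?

3

s: successors {t}; <>~(p | []~p) there: t:F. ✗
t: no successors, so []<>~(p | []~p) holds vacuously. ✓
u: successors {v, z}; <>~(p | []~p) there: v:F, z:F. ✗
v: no successors, so []<>~(p | []~p) holds vacuously. ✓
w: successors {x}; <>~(p | []~p) there: x:F. ✗
x: successors {u}; <>~(p | []~p) there: u:F. ✗
y: successors {z}; <>~(p | []~p) there: z:F. ✗
z: no successors, so []<>~(p | []~p) holds vacuously. ✓
Satisfying worlds: {t, v, z}.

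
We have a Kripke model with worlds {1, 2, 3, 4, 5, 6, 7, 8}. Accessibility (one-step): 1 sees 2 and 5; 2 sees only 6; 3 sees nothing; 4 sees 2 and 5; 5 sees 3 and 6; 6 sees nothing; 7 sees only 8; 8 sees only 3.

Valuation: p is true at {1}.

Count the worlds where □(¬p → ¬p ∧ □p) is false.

1: successors {2, 5}; ¬p → ¬p ∧ □p there: 2:F, 5:F. ✗
2: successors {6}; ¬p → ¬p ∧ □p there: 6:T. ✓
3: no successors, so □(¬p → ¬p ∧ □p) holds vacuously. ✓
4: successors {2, 5}; ¬p → ¬p ∧ □p there: 2:F, 5:F. ✗
5: successors {3, 6}; ¬p → ¬p ∧ □p there: 3:T, 6:T. ✓
6: no successors, so □(¬p → ¬p ∧ □p) holds vacuously. ✓
7: successors {8}; ¬p → ¬p ∧ □p there: 8:F. ✗
8: successors {3}; ¬p → ¬p ∧ □p there: 3:T. ✓
Satisfying worlds: {2, 3, 5, 6, 8}.
So □(¬p → ¬p ∧ □p) fails at the other 3 worlds.

3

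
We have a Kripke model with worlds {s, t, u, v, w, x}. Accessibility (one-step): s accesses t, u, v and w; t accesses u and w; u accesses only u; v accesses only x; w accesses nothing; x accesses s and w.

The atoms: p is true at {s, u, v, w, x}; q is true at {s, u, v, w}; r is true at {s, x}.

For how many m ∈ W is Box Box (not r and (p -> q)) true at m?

s: successors {t, u, v, w}; Box (not r and (p -> q)) there: t:T, u:T, v:F, w:T. ✗
t: successors {u, w}; Box (not r and (p -> q)) there: u:T, w:T. ✓
u: successors {u}; Box (not r and (p -> q)) there: u:T. ✓
v: successors {x}; Box (not r and (p -> q)) there: x:F. ✗
w: no successors, so Box Box (not r and (p -> q)) holds vacuously. ✓
x: successors {s, w}; Box (not r and (p -> q)) there: s:T, w:T. ✓
Satisfying worlds: {t, u, w, x}.

4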